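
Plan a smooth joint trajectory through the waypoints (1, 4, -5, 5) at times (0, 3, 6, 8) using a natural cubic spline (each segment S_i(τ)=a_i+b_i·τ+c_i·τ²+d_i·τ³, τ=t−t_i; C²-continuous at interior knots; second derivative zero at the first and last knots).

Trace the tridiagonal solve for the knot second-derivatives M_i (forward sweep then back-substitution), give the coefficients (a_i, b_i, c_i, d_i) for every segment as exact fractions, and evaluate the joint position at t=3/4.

  seg 0: a=1 b=101/37 c=0 d=-64/333
  seg 1: a=4 b=-91/37 c=-64/37 d=172/333
  seg 2: a=-5 b=41/37 c=108/37 d=-18/37
S(3/4) = 439/148

Δ: Δ0=1, Δ1=-3, Δ2=5
row 1: diag=12, rhs=-24; c'=1/4, d'=-2
row 2: denom=10−3·1/4=37/4; d'=(48−3·-2)/(37/4)=216/37
back: M2=216/37
back: M1=-2−1/4·216/37=-128/37
M: M0=0, M1=-128/37, M2=216/37, M3=0
seg 0: a=1, c=M0/2=0, d=(M1−M0)/(6·3)=-64/333, b=Δ0−h0·(2M0+M1)/6=101/37
seg 1: a=4, c=M1/2=-64/37, d=(M2−M1)/(6·3)=172/333, b=Δ1−h1·(2M1+M2)/6=-91/37
seg 2: a=-5, c=M2/2=108/37, d=(M3−M2)/(6·2)=-18/37, b=Δ2−h2·(2M2+M3)/6=41/37
t_q=3/4 → seg 0, τ=3/4; S=1+101/37·τ+0·τ²+-64/333·τ³=439/148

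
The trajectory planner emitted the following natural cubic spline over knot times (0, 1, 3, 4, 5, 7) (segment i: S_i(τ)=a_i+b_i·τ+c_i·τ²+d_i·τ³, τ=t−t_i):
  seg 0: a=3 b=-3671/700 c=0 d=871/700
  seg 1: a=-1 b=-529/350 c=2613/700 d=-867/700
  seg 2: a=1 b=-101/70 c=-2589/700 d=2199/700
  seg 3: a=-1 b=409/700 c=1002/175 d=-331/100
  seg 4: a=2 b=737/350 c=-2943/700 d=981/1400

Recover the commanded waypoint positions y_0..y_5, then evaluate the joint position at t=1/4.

y_0=3 y_1=-1 y_2=1 y_3=-1 y_4=2 y_5=-5
S(1/4) = 15307/8960

y_0 = S_0(0) = a_0 = 3
y_1 = S_1(0) = a_1 = -1
y_2 = S_2(0) = a_2 = 1
y_3 = S_3(0) = a_3 = -1
y_4 = S_4(0) = a_4 = 2
y_5 = S_4(2) = -5
t_q=1/4 is in segment 0 (τ=1/4); S_0(τ)=15307/8960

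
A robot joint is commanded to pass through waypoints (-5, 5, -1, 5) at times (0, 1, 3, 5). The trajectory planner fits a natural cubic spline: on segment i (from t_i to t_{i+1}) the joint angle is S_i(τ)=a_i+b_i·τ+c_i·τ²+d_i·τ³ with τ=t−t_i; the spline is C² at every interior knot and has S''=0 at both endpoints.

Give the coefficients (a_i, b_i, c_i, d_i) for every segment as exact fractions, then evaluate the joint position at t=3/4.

Δ: Δ0=10, Δ1=-3, Δ2=3
row 1: diag=6, rhs=-78; c'=1/3, d'=-13
row 2: denom=8−2·1/3=22/3; d'=(36−2·-13)/(22/3)=93/11
back: M2=93/11
back: M1=-13−1/3·93/11=-174/11
M: M0=0, M1=-174/11, M2=93/11, M3=0
seg 0: a=-5, c=M0/2=0, d=(M1−M0)/(6·1)=-29/11, b=Δ0−h0·(2M0+M1)/6=139/11
seg 1: a=5, c=M1/2=-87/11, d=(M2−M1)/(6·2)=89/44, b=Δ1−h1·(2M1+M2)/6=52/11
seg 2: a=-1, c=M2/2=93/22, d=(M3−M2)/(6·2)=-31/44, b=Δ2−h2·(2M2+M3)/6=-29/11
t_q=3/4 → seg 0, τ=3/4; S=-5+139/11·τ+0·τ²+-29/11·τ³=2369/704

  seg 0: a=-5 b=139/11 c=0 d=-29/11
  seg 1: a=5 b=52/11 c=-87/11 d=89/44
  seg 2: a=-1 b=-29/11 c=93/22 d=-31/44
S(3/4) = 2369/704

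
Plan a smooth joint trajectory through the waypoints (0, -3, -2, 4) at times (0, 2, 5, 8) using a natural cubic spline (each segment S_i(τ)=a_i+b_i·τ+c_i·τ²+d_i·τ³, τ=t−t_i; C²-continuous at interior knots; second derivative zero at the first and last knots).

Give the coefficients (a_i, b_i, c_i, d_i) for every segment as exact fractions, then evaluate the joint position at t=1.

Δ: Δ0=-3/2, Δ1=1/3, Δ2=2
row 1: diag=10, rhs=11; c'=3/10, d'=11/10
row 2: denom=12−3·3/10=111/10; d'=(10−3·11/10)/(111/10)=67/111
back: M2=67/111
back: M1=11/10−3/10·67/111=34/37
M: M0=0, M1=34/37, M2=67/111, M3=0
seg 0: a=0, c=M0/2=0, d=(M1−M0)/(6·2)=17/222, b=Δ0−h0·(2M0+M1)/6=-401/222
seg 1: a=-3, c=M1/2=17/37, d=(M2−M1)/(6·3)=-35/1998, b=Δ1−h1·(2M1+M2)/6=-197/222
seg 2: a=-2, c=M2/2=67/222, d=(M3−M2)/(6·3)=-67/1998, b=Δ2−h2·(2M2+M3)/6=155/111
t_q=1 → seg 0, τ=1; S=0+-401/222·τ+0·τ²+17/222·τ³=-64/37

  seg 0: a=0 b=-401/222 c=0 d=17/222
  seg 1: a=-3 b=-197/222 c=17/37 d=-35/1998
  seg 2: a=-2 b=155/111 c=67/222 d=-67/1998
S(1) = -64/37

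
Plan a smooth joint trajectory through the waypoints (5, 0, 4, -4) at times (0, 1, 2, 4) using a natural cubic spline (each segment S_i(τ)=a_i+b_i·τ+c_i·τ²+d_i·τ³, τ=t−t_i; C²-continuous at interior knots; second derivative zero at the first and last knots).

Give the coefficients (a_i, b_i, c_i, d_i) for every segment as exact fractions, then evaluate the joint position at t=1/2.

  seg 0: a=5 b=-177/23 c=0 d=62/23
  seg 1: a=0 b=9/23 c=186/23 d=-103/23
  seg 2: a=4 b=72/23 c=-123/23 d=41/46
S(1/2) = 137/92

Δ: Δ0=-5, Δ1=4, Δ2=-4
row 1: diag=4, rhs=54; c'=1/4, d'=27/2
row 2: denom=6−1·1/4=23/4; d'=(-48−1·27/2)/(23/4)=-246/23
back: M2=-246/23
back: M1=27/2−1/4·-246/23=372/23
M: M0=0, M1=372/23, M2=-246/23, M3=0
seg 0: a=5, c=M0/2=0, d=(M1−M0)/(6·1)=62/23, b=Δ0−h0·(2M0+M1)/6=-177/23
seg 1: a=0, c=M1/2=186/23, d=(M2−M1)/(6·1)=-103/23, b=Δ1−h1·(2M1+M2)/6=9/23
seg 2: a=4, c=M2/2=-123/23, d=(M3−M2)/(6·2)=41/46, b=Δ2−h2·(2M2+M3)/6=72/23
t_q=1/2 → seg 0, τ=1/2; S=5+-177/23·τ+0·τ²+62/23·τ³=137/92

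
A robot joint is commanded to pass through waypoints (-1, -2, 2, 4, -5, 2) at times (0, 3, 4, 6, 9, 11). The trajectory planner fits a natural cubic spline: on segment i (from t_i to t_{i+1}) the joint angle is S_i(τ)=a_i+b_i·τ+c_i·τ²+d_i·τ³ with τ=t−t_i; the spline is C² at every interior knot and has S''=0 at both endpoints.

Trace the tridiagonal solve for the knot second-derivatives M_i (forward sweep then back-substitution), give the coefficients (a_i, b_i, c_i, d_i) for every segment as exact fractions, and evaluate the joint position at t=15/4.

Δ: Δ0=-1/3, Δ1=4, Δ2=1, Δ3=-3, Δ4=7/2
row 1: diag=8, rhs=26; c'=1/8, d'=13/4
row 2: denom=6−1·1/8=47/8; d'=(-18−1·13/4)/(47/8)=-170/47
row 3: denom=10−2·16/47=438/47; d'=(-24−2·-170/47)/(438/47)=-394/219
row 4: denom=10−3·47/146=1319/146; d'=(39−3·-394/219)/(1319/146)=6482/1319
back: M4=6482/1319
back: M3=-394/219−47/146·6482/1319=-13379/3957
back: M2=-170/47−16/47·-13379/3957=-9758/3957
back: M1=13/4−1/8·-9758/3957=14080/3957
M: M0=0, M1=14080/3957, M2=-9758/3957, M3=-13379/3957, M4=6482/1319, M5=0
seg 0: a=-1, c=M0/2=0, d=(M1−M0)/(6·3)=7040/35613, b=Δ0−h0·(2M0+M1)/6=-8359/3957
seg 1: a=-2, c=M1/2=7040/3957, d=(M2−M1)/(6·1)=-3973/3957, b=Δ1−h1·(2M1+M2)/6=12761/3957
seg 2: a=2, c=M2/2=-4879/3957, d=(M3−M2)/(6·2)=-1207/15828, b=Δ2−h2·(2M2+M3)/6=4974/1319
seg 3: a=4, c=M3/2=-13379/7914, d=(M4−M3)/(6·3)=32825/71226, b=Δ3−h3·(2M3+M4)/6=-8215/3957
seg 4: a=-5, c=M4/2=3241/1319, d=(M5−M4)/(6·2)=-3241/7914, b=Δ4−h4·(2M4+M5)/6=1771/7914
t_q=15/4 → seg 1, τ=3/4; S=-2+12761/3957·τ+7040/3957·τ²+-3973/3957·τ³=84067/84416

  seg 0: a=-1 b=-8359/3957 c=0 d=7040/35613
  seg 1: a=-2 b=12761/3957 c=7040/3957 d=-3973/3957
  seg 2: a=2 b=4974/1319 c=-4879/3957 d=-1207/15828
  seg 3: a=4 b=-8215/3957 c=-13379/7914 d=32825/71226
  seg 4: a=-5 b=1771/7914 c=3241/1319 d=-3241/7914
S(15/4) = 84067/84416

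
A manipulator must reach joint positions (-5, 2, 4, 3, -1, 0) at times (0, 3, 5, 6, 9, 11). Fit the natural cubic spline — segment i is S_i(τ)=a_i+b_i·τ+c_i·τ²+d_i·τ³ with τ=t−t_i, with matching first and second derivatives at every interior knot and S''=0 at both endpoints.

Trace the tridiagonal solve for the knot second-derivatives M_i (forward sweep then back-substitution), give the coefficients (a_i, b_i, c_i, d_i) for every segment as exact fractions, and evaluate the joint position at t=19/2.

  seg 0: a=-5 b=3303/1292 c=0 d=-865/34884
  seg 1: a=2 b=1219/646 c=-865/3876 d=-427/3876
  seg 2: a=4 b=-635/1938 c=-3427/3876 d=821/3876
  seg 3: a=3 b=-111/76 c=-241/969 d=3385/34884
  seg 4: a=-1 b=-215/646 c=807/1292 d=-269/2584
S(19/2) = -21153/20672

Δ: Δ0=7/3, Δ1=1, Δ2=-1, Δ3=-4/3, Δ4=1/2
row 1: diag=10, rhs=-8; c'=1/5, d'=-4/5
row 2: denom=6−2·1/5=28/5; d'=(-12−2·-4/5)/(28/5)=-13/7
row 3: denom=8−1·5/28=219/28; d'=(-2−1·-13/7)/(219/28)=-4/219
row 4: denom=10−3·28/73=646/73; d'=(11−3·-4/219)/(646/73)=807/646
back: M4=807/646
back: M3=-4/219−28/73·807/646=-482/969
back: M2=-13/7−5/28·-482/969=-3427/1938
back: M1=-4/5−1/5·-3427/1938=-865/1938
M: M0=0, M1=-865/1938, M2=-3427/1938, M3=-482/969, M4=807/646, M5=0
seg 0: a=-5, c=M0/2=0, d=(M1−M0)/(6·3)=-865/34884, b=Δ0−h0·(2M0+M1)/6=3303/1292
seg 1: a=2, c=M1/2=-865/3876, d=(M2−M1)/(6·2)=-427/3876, b=Δ1−h1·(2M1+M2)/6=1219/646
seg 2: a=4, c=M2/2=-3427/3876, d=(M3−M2)/(6·1)=821/3876, b=Δ2−h2·(2M2+M3)/6=-635/1938
seg 3: a=3, c=M3/2=-241/969, d=(M4−M3)/(6·3)=3385/34884, b=Δ3−h3·(2M3+M4)/6=-111/76
seg 4: a=-1, c=M4/2=807/1292, d=(M5−M4)/(6·2)=-269/2584, b=Δ4−h4·(2M4+M5)/6=-215/646
t_q=19/2 → seg 4, τ=1/2; S=-1+-215/646·τ+807/1292·τ²+-269/2584·τ³=-21153/20672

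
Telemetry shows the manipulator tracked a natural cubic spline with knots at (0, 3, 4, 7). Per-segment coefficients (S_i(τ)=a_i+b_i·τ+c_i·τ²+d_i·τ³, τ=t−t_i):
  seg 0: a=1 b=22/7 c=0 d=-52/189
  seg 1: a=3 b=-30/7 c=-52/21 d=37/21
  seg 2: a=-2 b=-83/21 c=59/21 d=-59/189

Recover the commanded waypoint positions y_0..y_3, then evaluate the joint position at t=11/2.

y_0=1 y_1=3 y_2=-2 y_3=3
S(11/2) = -149/56

y_0 = S_0(0) = a_0 = 1
y_1 = S_1(0) = a_1 = 3
y_2 = S_2(0) = a_2 = -2
y_3 = S_2(3) = 3
t_q=11/2 is in segment 2 (τ=3/2); S_2(τ)=-149/56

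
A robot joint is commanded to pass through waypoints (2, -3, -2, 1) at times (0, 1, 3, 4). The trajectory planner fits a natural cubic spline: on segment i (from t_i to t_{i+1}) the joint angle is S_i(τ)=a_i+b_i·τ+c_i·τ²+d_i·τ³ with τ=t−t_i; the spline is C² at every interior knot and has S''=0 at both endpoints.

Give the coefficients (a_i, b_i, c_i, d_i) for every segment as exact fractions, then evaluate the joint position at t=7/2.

Δ: Δ0=-5, Δ1=1/2, Δ2=3
row 1: diag=6, rhs=33; c'=1/3, d'=11/2
row 2: denom=6−2·1/3=16/3; d'=(15−2·11/2)/(16/3)=3/4
back: M2=3/4
back: M1=11/2−1/3·3/4=21/4
M: M0=0, M1=21/4, M2=3/4, M3=0
seg 0: a=2, c=M0/2=0, d=(M1−M0)/(6·1)=7/8, b=Δ0−h0·(2M0+M1)/6=-47/8
seg 1: a=-3, c=M1/2=21/8, d=(M2−M1)/(6·2)=-3/8, b=Δ1−h1·(2M1+M2)/6=-13/4
seg 2: a=-2, c=M2/2=3/8, d=(M3−M2)/(6·1)=-1/8, b=Δ2−h2·(2M2+M3)/6=11/4
t_q=7/2 → seg 2, τ=1/2; S=-2+11/4·τ+3/8·τ²+-1/8·τ³=-35/64

  seg 0: a=2 b=-47/8 c=0 d=7/8
  seg 1: a=-3 b=-13/4 c=21/8 d=-3/8
  seg 2: a=-2 b=11/4 c=3/8 d=-1/8
S(7/2) = -35/64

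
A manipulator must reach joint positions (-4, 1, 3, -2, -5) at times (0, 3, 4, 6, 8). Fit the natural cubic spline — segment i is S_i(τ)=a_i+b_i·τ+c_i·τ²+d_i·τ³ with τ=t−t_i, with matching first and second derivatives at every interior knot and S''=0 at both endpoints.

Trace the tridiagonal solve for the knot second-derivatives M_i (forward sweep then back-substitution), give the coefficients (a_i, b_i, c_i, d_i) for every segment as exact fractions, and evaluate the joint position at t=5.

Δ: Δ0=5/3, Δ1=2, Δ2=-5/2, Δ3=-3/2
row 1: diag=8, rhs=2; c'=1/8, d'=1/4
row 2: denom=6−1·1/8=47/8; d'=(-27−1·1/4)/(47/8)=-218/47
row 3: denom=8−2·16/47=344/47; d'=(6−2·-218/47)/(344/47)=359/172
back: M3=359/172
back: M2=-218/47−16/47·359/172=-230/43
back: M1=1/4−1/8·-230/43=79/86
M: M0=0, M1=79/86, M2=-230/43, M3=359/172, M4=0
seg 0: a=-4, c=M0/2=0, d=(M1−M0)/(6·3)=79/1548, b=Δ0−h0·(2M0+M1)/6=623/516
seg 1: a=1, c=M1/2=79/172, d=(M2−M1)/(6·1)=-539/516, b=Δ1−h1·(2M1+M2)/6=667/258
seg 2: a=3, c=M2/2=-115/43, d=(M3−M2)/(6·2)=1279/2064, b=Δ2−h2·(2M2+M3)/6=191/516
seg 3: a=-2, c=M3/2=359/344, d=(M4−M3)/(6·2)=-359/2064, b=Δ3−h3·(2M3+M4)/6=-373/129
t_q=5 → seg 2, τ=1; S=3+191/516·τ+-115/43·τ²+1279/2064·τ³=905/688

  seg 0: a=-4 b=623/516 c=0 d=79/1548
  seg 1: a=1 b=667/258 c=79/172 d=-539/516
  seg 2: a=3 b=191/516 c=-115/43 d=1279/2064
  seg 3: a=-2 b=-373/129 c=359/344 d=-359/2064
S(5) = 905/688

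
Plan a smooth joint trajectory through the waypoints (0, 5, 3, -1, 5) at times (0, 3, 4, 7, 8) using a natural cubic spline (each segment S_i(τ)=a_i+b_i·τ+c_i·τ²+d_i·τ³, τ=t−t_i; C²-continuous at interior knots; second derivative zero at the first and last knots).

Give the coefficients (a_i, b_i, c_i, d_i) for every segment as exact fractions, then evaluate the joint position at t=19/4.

Δ: Δ0=5/3, Δ1=-2, Δ2=-4/3, Δ3=6
row 1: diag=8, rhs=-22; c'=1/8, d'=-11/4
row 2: denom=8−1·1/8=63/8; d'=(4−1·-11/4)/(63/8)=6/7
row 3: denom=8−3·8/21=48/7; d'=(44−3·6/7)/(48/7)=145/24
back: M3=145/24
back: M2=6/7−8/21·145/24=-13/9
back: M1=-11/4−1/8·-13/9=-185/72
M: M0=0, M1=-185/72, M2=-13/9, M3=145/24, M4=0
seg 0: a=0, c=M0/2=0, d=(M1−M0)/(6·3)=-185/1296, b=Δ0−h0·(2M0+M1)/6=425/144
seg 1: a=5, c=M1/2=-185/144, d=(M2−M1)/(6·1)=3/16, b=Δ1−h1·(2M1+M2)/6=-65/72
seg 2: a=3, c=M2/2=-13/18, d=(M3−M2)/(6·3)=539/1296, b=Δ2−h2·(2M2+M3)/6=-419/144
seg 3: a=-1, c=M3/2=145/48, d=(M4−M3)/(6·1)=-145/144, b=Δ3−h3·(2M3+M4)/6=287/72
t_q=19/4 → seg 2, τ=3/4; S=3+-419/144·τ+-13/18·τ²+539/1296·τ³=601/1024

  seg 0: a=0 b=425/144 c=0 d=-185/1296
  seg 1: a=5 b=-65/72 c=-185/144 d=3/16
  seg 2: a=3 b=-419/144 c=-13/18 d=539/1296
  seg 3: a=-1 b=287/72 c=145/48 d=-145/144
S(19/4) = 601/1024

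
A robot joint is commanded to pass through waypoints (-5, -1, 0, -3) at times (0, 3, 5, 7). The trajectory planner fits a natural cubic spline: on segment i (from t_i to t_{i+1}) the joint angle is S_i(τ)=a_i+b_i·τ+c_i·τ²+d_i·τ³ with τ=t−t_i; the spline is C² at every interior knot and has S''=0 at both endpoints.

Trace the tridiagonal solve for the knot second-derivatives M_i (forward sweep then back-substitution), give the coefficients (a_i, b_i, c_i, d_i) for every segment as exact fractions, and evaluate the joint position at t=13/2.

  seg 0: a=-5 b=82/57 c=0 d=-2/171
  seg 1: a=-1 b=64/57 c=-2/19 d=-47/456
  seg 2: a=0 b=-61/114 c=-55/76 d=55/456
S(13/2) = -2461/1216

Δ: Δ0=4/3, Δ1=1/2, Δ2=-3/2
row 1: diag=10, rhs=-5; c'=1/5, d'=-1/2
row 2: denom=8−2·1/5=38/5; d'=(-12−2·-1/2)/(38/5)=-55/38
back: M2=-55/38
back: M1=-1/2−1/5·-55/38=-4/19
M: M0=0, M1=-4/19, M2=-55/38, M3=0
seg 0: a=-5, c=M0/2=0, d=(M1−M0)/(6·3)=-2/171, b=Δ0−h0·(2M0+M1)/6=82/57
seg 1: a=-1, c=M1/2=-2/19, d=(M2−M1)/(6·2)=-47/456, b=Δ1−h1·(2M1+M2)/6=64/57
seg 2: a=0, c=M2/2=-55/76, d=(M3−M2)/(6·2)=55/456, b=Δ2−h2·(2M2+M3)/6=-61/114
t_q=13/2 → seg 2, τ=3/2; S=0+-61/114·τ+-55/76·τ²+55/456·τ³=-2461/1216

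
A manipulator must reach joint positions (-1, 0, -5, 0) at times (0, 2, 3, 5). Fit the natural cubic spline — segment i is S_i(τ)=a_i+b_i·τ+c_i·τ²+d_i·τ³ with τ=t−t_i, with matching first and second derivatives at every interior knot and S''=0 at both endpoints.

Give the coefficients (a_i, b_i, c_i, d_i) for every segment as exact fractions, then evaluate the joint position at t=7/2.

  seg 0: a=-1 b=197/70 c=0 d=-81/140
  seg 1: a=0 b=-289/70 c=-243/70 d=13/5
  seg 2: a=-5 b=-229/70 c=303/70 d=-101/140
S(7/2) = -903/160

Δ: Δ0=1/2, Δ1=-5, Δ2=5/2
row 1: diag=6, rhs=-33; c'=1/6, d'=-11/2
row 2: denom=6−1·1/6=35/6; d'=(45−1·-11/2)/(35/6)=303/35
back: M2=303/35
back: M1=-11/2−1/6·303/35=-243/35
M: M0=0, M1=-243/35, M2=303/35, M3=0
seg 0: a=-1, c=M0/2=0, d=(M1−M0)/(6·2)=-81/140, b=Δ0−h0·(2M0+M1)/6=197/70
seg 1: a=0, c=M1/2=-243/70, d=(M2−M1)/(6·1)=13/5, b=Δ1−h1·(2M1+M2)/6=-289/70
seg 2: a=-5, c=M2/2=303/70, d=(M3−M2)/(6·2)=-101/140, b=Δ2−h2·(2M2+M3)/6=-229/70
t_q=7/2 → seg 2, τ=1/2; S=-5+-229/70·τ+303/70·τ²+-101/140·τ³=-903/160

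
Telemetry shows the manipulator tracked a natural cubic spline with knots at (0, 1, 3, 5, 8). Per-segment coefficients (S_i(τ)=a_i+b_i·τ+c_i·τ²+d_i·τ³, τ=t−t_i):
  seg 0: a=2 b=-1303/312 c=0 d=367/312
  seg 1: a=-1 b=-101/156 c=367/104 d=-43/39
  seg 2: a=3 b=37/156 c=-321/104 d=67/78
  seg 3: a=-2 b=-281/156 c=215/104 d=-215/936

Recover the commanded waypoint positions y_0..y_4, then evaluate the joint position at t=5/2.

y_0=2 y_1=-1 y_2=3 y_3=-2 y_4=5
S(5/2) = 935/416

y_0 = S_0(0) = a_0 = 2
y_1 = S_1(0) = a_1 = -1
y_2 = S_2(0) = a_2 = 3
y_3 = S_3(0) = a_3 = -2
y_4 = S_3(3) = 5
t_q=5/2 is in segment 1 (τ=3/2); S_1(τ)=935/416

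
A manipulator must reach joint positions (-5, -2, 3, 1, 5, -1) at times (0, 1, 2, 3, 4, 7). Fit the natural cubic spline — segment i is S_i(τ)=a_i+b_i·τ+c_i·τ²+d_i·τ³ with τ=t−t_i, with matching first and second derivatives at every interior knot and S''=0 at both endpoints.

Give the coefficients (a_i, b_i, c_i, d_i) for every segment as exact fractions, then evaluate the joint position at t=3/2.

  seg 0: a=-5 b=796/433 c=0 d=503/433
  seg 1: a=-2 b=2305/433 c=1509/433 d=-1649/433
  seg 2: a=3 b=376/433 c=-3438/433 d=2196/433
  seg 3: a=1 b=88/433 c=3150/433 d=-1506/433
  seg 4: a=5 b=1870/433 c=-1368/433 d=152/433
S(3/2) = 3661/3464

Δ: Δ0=3, Δ1=5, Δ2=-2, Δ3=4, Δ4=-2
row 1: diag=4, rhs=12; c'=1/4, d'=3
row 2: denom=4−1·1/4=15/4; d'=(-42−1·3)/(15/4)=-12
row 3: denom=4−1·4/15=56/15; d'=(36−1·-12)/(56/15)=90/7
row 4: denom=8−1·15/56=433/56; d'=(-36−1·90/7)/(433/56)=-2736/433
back: M4=-2736/433
back: M3=90/7−15/56·-2736/433=6300/433
back: M2=-12−4/15·6300/433=-6876/433
back: M1=3−1/4·-6876/433=3018/433
M: M0=0, M1=3018/433, M2=-6876/433, M3=6300/433, M4=-2736/433, M5=0
seg 0: a=-5, c=M0/2=0, d=(M1−M0)/(6·1)=503/433, b=Δ0−h0·(2M0+M1)/6=796/433
seg 1: a=-2, c=M1/2=1509/433, d=(M2−M1)/(6·1)=-1649/433, b=Δ1−h1·(2M1+M2)/6=2305/433
seg 2: a=3, c=M2/2=-3438/433, d=(M3−M2)/(6·1)=2196/433, b=Δ2−h2·(2M2+M3)/6=376/433
seg 3: a=1, c=M3/2=3150/433, d=(M4−M3)/(6·1)=-1506/433, b=Δ3−h3·(2M3+M4)/6=88/433
seg 4: a=5, c=M4/2=-1368/433, d=(M5−M4)/(6·3)=152/433, b=Δ4−h4·(2M4+M5)/6=1870/433
t_q=3/2 → seg 1, τ=1/2; S=-2+2305/433·τ+1509/433·τ²+-1649/433·τ³=3661/3464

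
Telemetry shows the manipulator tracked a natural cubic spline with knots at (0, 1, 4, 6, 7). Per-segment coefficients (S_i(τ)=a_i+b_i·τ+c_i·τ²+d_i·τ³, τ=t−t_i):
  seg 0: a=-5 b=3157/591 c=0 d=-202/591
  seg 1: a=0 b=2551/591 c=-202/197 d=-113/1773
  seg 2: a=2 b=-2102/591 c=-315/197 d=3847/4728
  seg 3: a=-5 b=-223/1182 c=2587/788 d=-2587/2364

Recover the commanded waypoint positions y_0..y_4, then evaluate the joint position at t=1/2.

y_0 = S_0(0) = a_0 = -5
y_1 = S_1(0) = a_1 = 0
y_2 = S_2(0) = a_2 = 2
y_3 = S_3(0) = a_3 = -5
y_4 = S_3(1) = -3
t_q=1/2 is in segment 0 (τ=1/2); S_0(τ)=-1869/788

y_0=-5 y_1=0 y_2=2 y_3=-5 y_4=-3
S(1/2) = -1869/788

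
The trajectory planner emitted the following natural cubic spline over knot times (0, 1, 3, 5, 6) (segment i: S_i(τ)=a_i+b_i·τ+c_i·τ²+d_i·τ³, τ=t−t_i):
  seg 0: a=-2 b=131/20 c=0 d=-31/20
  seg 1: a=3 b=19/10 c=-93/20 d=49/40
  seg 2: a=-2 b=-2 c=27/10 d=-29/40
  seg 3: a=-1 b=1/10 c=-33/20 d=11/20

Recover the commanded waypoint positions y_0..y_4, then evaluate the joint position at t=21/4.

y_0=-2 y_1=3 y_2=-2 y_3=-1 y_4=-2
S(21/4) = -1369/1280

y_0 = S_0(0) = a_0 = -2
y_1 = S_1(0) = a_1 = 3
y_2 = S_2(0) = a_2 = -2
y_3 = S_3(0) = a_3 = -1
y_4 = S_3(1) = -2
t_q=21/4 is in segment 3 (τ=1/4); S_3(τ)=-1369/1280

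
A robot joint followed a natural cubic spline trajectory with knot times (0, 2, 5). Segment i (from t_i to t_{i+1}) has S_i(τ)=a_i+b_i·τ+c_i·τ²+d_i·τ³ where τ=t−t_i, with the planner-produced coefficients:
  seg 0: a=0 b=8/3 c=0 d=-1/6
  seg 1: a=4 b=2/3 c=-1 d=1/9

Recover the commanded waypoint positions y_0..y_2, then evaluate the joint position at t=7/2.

y_0 = S_0(0) = a_0 = 0
y_1 = S_1(0) = a_1 = 4
y_2 = S_1(3) = 0
t_q=7/2 is in segment 1 (τ=3/2); S_1(τ)=25/8

y_0=0 y_1=4 y_2=0
S(7/2) = 25/8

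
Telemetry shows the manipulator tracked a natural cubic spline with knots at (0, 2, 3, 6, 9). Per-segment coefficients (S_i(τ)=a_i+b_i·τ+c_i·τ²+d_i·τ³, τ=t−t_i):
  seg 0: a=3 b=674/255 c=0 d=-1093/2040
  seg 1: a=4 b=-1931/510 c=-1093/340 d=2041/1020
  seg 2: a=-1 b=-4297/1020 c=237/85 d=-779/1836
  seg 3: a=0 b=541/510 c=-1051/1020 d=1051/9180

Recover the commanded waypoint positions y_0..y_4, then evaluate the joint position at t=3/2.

y_0=3 y_1=4 y_2=-1 y_3=0 y_4=-3
S(3/2) = 28051/5440

y_0 = S_0(0) = a_0 = 3
y_1 = S_1(0) = a_1 = 4
y_2 = S_2(0) = a_2 = -1
y_3 = S_3(0) = a_3 = 0
y_4 = S_3(3) = -3
t_q=3/2 is in segment 0 (τ=3/2); S_0(τ)=28051/5440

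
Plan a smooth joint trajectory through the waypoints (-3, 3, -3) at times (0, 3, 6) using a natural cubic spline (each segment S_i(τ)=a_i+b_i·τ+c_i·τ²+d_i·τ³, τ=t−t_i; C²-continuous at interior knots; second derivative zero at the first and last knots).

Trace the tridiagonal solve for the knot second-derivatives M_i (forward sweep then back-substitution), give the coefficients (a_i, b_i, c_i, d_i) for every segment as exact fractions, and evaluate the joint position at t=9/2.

Δ: Δ0=2, Δ1=-2
row 1: diag=12, rhs=-24; c'=1/4, d'=-2
back: M1=-2
M: M0=0, M1=-2, M2=0
seg 0: a=-3, c=M0/2=0, d=(M1−M0)/(6·3)=-1/9, b=Δ0−h0·(2M0+M1)/6=3
seg 1: a=3, c=M1/2=-1, d=(M2−M1)/(6·3)=1/9, b=Δ1−h1·(2M1+M2)/6=0
t_q=9/2 → seg 1, τ=3/2; S=3+0·τ+-1·τ²+1/9·τ³=9/8

  seg 0: a=-3 b=3 c=0 d=-1/9
  seg 1: a=3 b=0 c=-1 d=1/9
S(9/2) = 9/8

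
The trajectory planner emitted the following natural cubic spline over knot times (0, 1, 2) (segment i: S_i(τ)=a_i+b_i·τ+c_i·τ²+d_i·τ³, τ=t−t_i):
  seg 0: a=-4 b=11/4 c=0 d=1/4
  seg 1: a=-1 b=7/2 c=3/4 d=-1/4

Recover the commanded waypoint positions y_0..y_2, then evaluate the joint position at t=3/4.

y_0 = S_0(0) = a_0 = -4
y_1 = S_1(0) = a_1 = -1
y_2 = S_1(1) = 3
t_q=3/4 is in segment 0 (τ=3/4); S_0(τ)=-469/256

y_0=-4 y_1=-1 y_2=3
S(3/4) = -469/256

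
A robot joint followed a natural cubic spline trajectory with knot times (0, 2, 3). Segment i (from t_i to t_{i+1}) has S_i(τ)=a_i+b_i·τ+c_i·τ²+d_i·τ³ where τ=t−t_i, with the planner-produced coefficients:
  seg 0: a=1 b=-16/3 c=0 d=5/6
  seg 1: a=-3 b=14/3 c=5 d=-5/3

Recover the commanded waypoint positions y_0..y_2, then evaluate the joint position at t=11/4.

y_0 = S_0(0) = a_0 = 1
y_1 = S_1(0) = a_1 = -3
y_2 = S_1(1) = 5
t_q=11/4 is in segment 1 (τ=3/4); S_1(τ)=167/64

y_0=1 y_1=-3 y_2=5
S(11/4) = 167/64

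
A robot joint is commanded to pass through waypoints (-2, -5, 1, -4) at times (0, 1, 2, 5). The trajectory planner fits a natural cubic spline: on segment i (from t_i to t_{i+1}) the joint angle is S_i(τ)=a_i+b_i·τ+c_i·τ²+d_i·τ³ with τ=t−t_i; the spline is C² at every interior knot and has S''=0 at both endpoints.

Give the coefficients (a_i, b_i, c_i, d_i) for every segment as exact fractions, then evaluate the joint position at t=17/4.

Δ: Δ0=-3, Δ1=6, Δ2=-5/3
row 1: diag=4, rhs=54; c'=1/4, d'=27/2
row 2: denom=8−1·1/4=31/4; d'=(-46−1·27/2)/(31/4)=-238/31
back: M2=-238/31
back: M1=27/2−1/4·-238/31=478/31
M: M0=0, M1=478/31, M2=-238/31, M3=0
seg 0: a=-2, c=M0/2=0, d=(M1−M0)/(6·1)=239/93, b=Δ0−h0·(2M0+M1)/6=-518/93
seg 1: a=-5, c=M1/2=239/31, d=(M2−M1)/(6·1)=-358/93, b=Δ1−h1·(2M1+M2)/6=199/93
seg 2: a=1, c=M2/2=-119/31, d=(M3−M2)/(6·3)=119/279, b=Δ2−h2·(2M2+M3)/6=559/93
t_q=17/4 → seg 2, τ=9/4; S=1+559/93·τ+-119/31·τ²+119/279·τ³=-101/1984

  seg 0: a=-2 b=-518/93 c=0 d=239/93
  seg 1: a=-5 b=199/93 c=239/31 d=-358/93
  seg 2: a=1 b=559/93 c=-119/31 d=119/279
S(17/4) = -101/1984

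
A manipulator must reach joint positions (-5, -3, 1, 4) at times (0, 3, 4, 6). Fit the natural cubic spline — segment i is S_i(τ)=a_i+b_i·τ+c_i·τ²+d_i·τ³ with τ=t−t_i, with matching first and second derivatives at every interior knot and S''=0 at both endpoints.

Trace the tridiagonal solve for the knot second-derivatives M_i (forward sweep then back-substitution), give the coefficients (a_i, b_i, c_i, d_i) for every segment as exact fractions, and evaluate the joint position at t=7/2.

  seg 0: a=-5 b=-217/282 c=0 d=15/94
  seg 1: a=-3 b=499/141 c=135/94 d=-275/282
  seg 2: a=1 b=983/282 c=-70/47 d=35/141
S(7/2) = -747/752

Δ: Δ0=2/3, Δ1=4, Δ2=3/2
row 1: diag=8, rhs=20; c'=1/8, d'=5/2
row 2: denom=6−1·1/8=47/8; d'=(-15−1·5/2)/(47/8)=-140/47
back: M2=-140/47
back: M1=5/2−1/8·-140/47=135/47
M: M0=0, M1=135/47, M2=-140/47, M3=0
seg 0: a=-5, c=M0/2=0, d=(M1−M0)/(6·3)=15/94, b=Δ0−h0·(2M0+M1)/6=-217/282
seg 1: a=-3, c=M1/2=135/94, d=(M2−M1)/(6·1)=-275/282, b=Δ1−h1·(2M1+M2)/6=499/141
seg 2: a=1, c=M2/2=-70/47, d=(M3−M2)/(6·2)=35/141, b=Δ2−h2·(2M2+M3)/6=983/282
t_q=7/2 → seg 1, τ=1/2; S=-3+499/141·τ+135/94·τ²+-275/282·τ³=-747/752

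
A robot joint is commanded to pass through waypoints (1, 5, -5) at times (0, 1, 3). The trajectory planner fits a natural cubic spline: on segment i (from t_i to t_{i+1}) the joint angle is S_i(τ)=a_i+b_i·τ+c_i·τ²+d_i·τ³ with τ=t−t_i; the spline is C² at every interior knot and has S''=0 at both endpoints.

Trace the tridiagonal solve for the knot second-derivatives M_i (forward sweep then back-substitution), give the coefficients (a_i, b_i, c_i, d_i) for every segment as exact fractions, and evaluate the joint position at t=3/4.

Δ: Δ0=4, Δ1=-5
row 1: diag=6, rhs=-54; c'=1/3, d'=-9
back: M1=-9
M: M0=0, M1=-9, M2=0
seg 0: a=1, c=M0/2=0, d=(M1−M0)/(6·1)=-3/2, b=Δ0−h0·(2M0+M1)/6=11/2
seg 1: a=5, c=M1/2=-9/2, d=(M2−M1)/(6·2)=3/4, b=Δ1−h1·(2M1+M2)/6=1
t_q=3/4 → seg 0, τ=3/4; S=1+11/2·τ+0·τ²+-3/2·τ³=575/128

  seg 0: a=1 b=11/2 c=0 d=-3/2
  seg 1: a=5 b=1 c=-9/2 d=3/4
S(3/4) = 575/128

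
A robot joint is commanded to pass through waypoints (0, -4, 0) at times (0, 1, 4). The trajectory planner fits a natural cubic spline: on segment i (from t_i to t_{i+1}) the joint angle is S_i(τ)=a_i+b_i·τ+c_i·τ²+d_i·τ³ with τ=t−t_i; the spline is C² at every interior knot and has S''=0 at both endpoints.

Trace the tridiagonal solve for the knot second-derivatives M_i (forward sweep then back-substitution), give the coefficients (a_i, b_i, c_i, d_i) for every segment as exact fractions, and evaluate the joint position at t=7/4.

  seg 0: a=0 b=-14/3 c=0 d=2/3
  seg 1: a=-4 b=-8/3 c=2 d=-2/9
S(7/4) = -159/32

Δ: Δ0=-4, Δ1=4/3
row 1: diag=8, rhs=32; c'=3/8, d'=4
back: M1=4
M: M0=0, M1=4, M2=0
seg 0: a=0, c=M0/2=0, d=(M1−M0)/(6·1)=2/3, b=Δ0−h0·(2M0+M1)/6=-14/3
seg 1: a=-4, c=M1/2=2, d=(M2−M1)/(6·3)=-2/9, b=Δ1−h1·(2M1+M2)/6=-8/3
t_q=7/4 → seg 1, τ=3/4; S=-4+-8/3·τ+2·τ²+-2/9·τ³=-159/32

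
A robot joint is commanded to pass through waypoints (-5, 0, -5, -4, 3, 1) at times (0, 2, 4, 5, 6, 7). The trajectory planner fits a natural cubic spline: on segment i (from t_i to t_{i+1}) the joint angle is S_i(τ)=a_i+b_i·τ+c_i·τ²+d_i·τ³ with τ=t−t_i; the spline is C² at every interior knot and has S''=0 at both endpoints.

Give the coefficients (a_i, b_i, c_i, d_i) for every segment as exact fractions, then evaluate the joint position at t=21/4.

Δ: Δ0=5/2, Δ1=-5/2, Δ2=1, Δ3=7, Δ4=-2
row 1: diag=8, rhs=-30; c'=1/4, d'=-15/4
row 2: denom=6−2·1/4=11/2; d'=(21−2·-15/4)/(11/2)=57/11
row 3: denom=4−1·2/11=42/11; d'=(36−1·57/11)/(42/11)=113/14
row 4: denom=4−1·11/42=157/42; d'=(-54−1·113/14)/(157/42)=-2607/157
back: M4=-2607/157
back: M3=113/14−11/42·-2607/157=1950/157
back: M2=57/11−2/11·1950/157=459/157
back: M1=-15/4−1/4·459/157=-1407/314
M: M0=0, M1=-1407/314, M2=459/157, M3=1950/157, M4=-2607/157, M5=0
seg 0: a=-5, c=M0/2=0, d=(M1−M0)/(6·2)=-469/1256, b=Δ0−h0·(2M0+M1)/6=627/157
seg 1: a=0, c=M1/2=-1407/628, d=(M2−M1)/(6·2)=775/1256, b=Δ1−h1·(2M1+M2)/6=-153/314
seg 2: a=-5, c=M2/2=459/314, d=(M3−M2)/(6·1)=497/314, b=Δ2−h2·(2M2+M3)/6=-321/157
seg 3: a=-4, c=M3/2=975/157, d=(M4−M3)/(6·1)=-1519/314, b=Δ3−h3·(2M3+M4)/6=1767/314
seg 4: a=3, c=M4/2=-2607/314, d=(M5−M4)/(6·1)=869/314, b=Δ4−h4·(2M4+M5)/6=555/157
t_q=21/4 → seg 3, τ=1/4; S=-4+1767/314·τ+975/157·τ²+-1519/314·τ³=-45831/20096

  seg 0: a=-5 b=627/157 c=0 d=-469/1256
  seg 1: a=0 b=-153/314 c=-1407/628 d=775/1256
  seg 2: a=-5 b=-321/157 c=459/314 d=497/314
  seg 3: a=-4 b=1767/314 c=975/157 d=-1519/314
  seg 4: a=3 b=555/157 c=-2607/314 d=869/314
S(21/4) = -45831/20096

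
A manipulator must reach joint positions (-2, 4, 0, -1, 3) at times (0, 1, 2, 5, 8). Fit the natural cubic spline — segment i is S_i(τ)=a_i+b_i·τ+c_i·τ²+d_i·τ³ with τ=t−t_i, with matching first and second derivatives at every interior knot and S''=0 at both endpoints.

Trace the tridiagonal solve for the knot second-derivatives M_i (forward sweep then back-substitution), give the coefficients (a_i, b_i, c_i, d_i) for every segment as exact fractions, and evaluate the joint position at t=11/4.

  seg 0: a=-2 b=975/112 c=0 d=-303/112
  seg 1: a=4 b=33/56 c=-909/112 d=395/112
  seg 2: a=0 b=-81/16 c=69/28 d=-895/3024
  seg 3: a=-1 b=97/56 c=-67/336 d=67/3024
S(11/4) = -18175/7168

Δ: Δ0=6, Δ1=-4, Δ2=-1/3, Δ3=4/3
row 1: diag=4, rhs=-60; c'=1/4, d'=-15
row 2: denom=8−1·1/4=31/4; d'=(22−1·-15)/(31/4)=148/31
row 3: denom=12−3·12/31=336/31; d'=(10−3·148/31)/(336/31)=-67/168
back: M3=-67/168
back: M2=148/31−12/31·-67/168=69/14
back: M1=-15−1/4·69/14=-909/56
M: M0=0, M1=-909/56, M2=69/14, M3=-67/168, M4=0
seg 0: a=-2, c=M0/2=0, d=(M1−M0)/(6·1)=-303/112, b=Δ0−h0·(2M0+M1)/6=975/112
seg 1: a=4, c=M1/2=-909/112, d=(M2−M1)/(6·1)=395/112, b=Δ1−h1·(2M1+M2)/6=33/56
seg 2: a=0, c=M2/2=69/28, d=(M3−M2)/(6·3)=-895/3024, b=Δ2−h2·(2M2+M3)/6=-81/16
seg 3: a=-1, c=M3/2=-67/336, d=(M4−M3)/(6·3)=67/3024, b=Δ3−h3·(2M3+M4)/6=97/56
t_q=11/4 → seg 2, τ=3/4; S=0+-81/16·τ+69/28·τ²+-895/3024·τ³=-18175/7168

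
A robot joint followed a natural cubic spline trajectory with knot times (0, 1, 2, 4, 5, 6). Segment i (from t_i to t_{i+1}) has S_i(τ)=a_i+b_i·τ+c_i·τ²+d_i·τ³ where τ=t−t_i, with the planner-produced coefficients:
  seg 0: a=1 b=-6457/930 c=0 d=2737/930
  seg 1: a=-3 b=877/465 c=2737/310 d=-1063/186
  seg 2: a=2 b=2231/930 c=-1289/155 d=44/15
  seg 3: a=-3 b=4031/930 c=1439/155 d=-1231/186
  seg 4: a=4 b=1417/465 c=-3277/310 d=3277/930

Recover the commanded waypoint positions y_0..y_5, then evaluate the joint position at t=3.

y_0=1 y_1=-3 y_2=2 y_3=-3 y_4=4 y_5=0
S(3) = -61/62

y_0 = S_0(0) = a_0 = 1
y_1 = S_1(0) = a_1 = -3
y_2 = S_2(0) = a_2 = 2
y_3 = S_3(0) = a_3 = -3
y_4 = S_4(0) = a_4 = 4
y_5 = S_4(1) = 0
t_q=3 is in segment 2 (τ=1); S_2(τ)=-61/62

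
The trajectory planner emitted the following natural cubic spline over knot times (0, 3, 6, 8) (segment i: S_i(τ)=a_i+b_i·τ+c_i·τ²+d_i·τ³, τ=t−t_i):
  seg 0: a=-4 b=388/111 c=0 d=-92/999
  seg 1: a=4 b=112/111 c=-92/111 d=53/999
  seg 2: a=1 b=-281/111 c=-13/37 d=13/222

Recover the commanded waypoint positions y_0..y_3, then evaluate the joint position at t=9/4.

y_0 = S_0(0) = a_0 = -4
y_1 = S_1(0) = a_1 = 4
y_2 = S_2(0) = a_2 = 1
y_3 = S_2(2) = -5
t_q=9/4 is in segment 0 (τ=9/4); S_0(τ)=1667/592

y_0=-4 y_1=4 y_2=1 y_3=-5
S(9/4) = 1667/592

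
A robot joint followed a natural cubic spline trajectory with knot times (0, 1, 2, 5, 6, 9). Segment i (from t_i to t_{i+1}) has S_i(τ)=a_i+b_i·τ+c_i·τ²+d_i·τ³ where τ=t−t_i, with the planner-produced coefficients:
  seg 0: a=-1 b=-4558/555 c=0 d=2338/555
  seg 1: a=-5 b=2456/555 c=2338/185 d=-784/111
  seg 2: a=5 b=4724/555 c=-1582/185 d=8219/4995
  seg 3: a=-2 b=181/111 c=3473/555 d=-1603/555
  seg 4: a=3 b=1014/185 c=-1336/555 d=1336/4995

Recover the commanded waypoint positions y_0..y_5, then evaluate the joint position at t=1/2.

y_0 = S_0(0) = a_0 = -1
y_1 = S_1(0) = a_1 = -5
y_2 = S_2(0) = a_2 = 5
y_3 = S_3(0) = a_3 = -2
y_4 = S_4(0) = a_4 = 3
y_5 = S_4(3) = 5
t_q=1/2 is in segment 0 (τ=1/2); S_0(τ)=-3389/740

y_0=-1 y_1=-5 y_2=5 y_3=-2 y_4=3 y_5=5
S(1/2) = -3389/740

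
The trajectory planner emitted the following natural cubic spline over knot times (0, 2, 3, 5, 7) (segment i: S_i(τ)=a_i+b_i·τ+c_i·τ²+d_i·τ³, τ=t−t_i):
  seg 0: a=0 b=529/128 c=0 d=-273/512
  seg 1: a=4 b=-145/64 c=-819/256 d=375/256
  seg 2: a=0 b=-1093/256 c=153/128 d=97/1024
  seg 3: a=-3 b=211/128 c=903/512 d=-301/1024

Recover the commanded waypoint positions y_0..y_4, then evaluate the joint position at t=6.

y_0=0 y_1=4 y_2=0 y_3=-3 y_4=5
S(6) = 121/1024

y_0 = S_0(0) = a_0 = 0
y_1 = S_1(0) = a_1 = 4
y_2 = S_2(0) = a_2 = 0
y_3 = S_3(0) = a_3 = -3
y_4 = S_3(2) = 5
t_q=6 is in segment 3 (τ=1); S_3(τ)=121/1024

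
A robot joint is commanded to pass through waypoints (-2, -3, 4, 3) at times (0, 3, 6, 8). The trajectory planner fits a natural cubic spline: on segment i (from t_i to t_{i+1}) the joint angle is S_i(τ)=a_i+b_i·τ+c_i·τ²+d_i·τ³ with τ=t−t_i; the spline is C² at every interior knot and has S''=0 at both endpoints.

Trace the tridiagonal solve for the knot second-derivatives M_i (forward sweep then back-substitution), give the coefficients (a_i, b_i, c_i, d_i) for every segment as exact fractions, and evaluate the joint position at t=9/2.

  seg 0: a=-2 b=-95/74 c=0 d=211/1998
  seg 1: a=-3 b=58/37 c=211/222 d=-463/1998
  seg 2: a=4 b=75/74 c=-42/37 d=7/37
S(9/2) = 419/592

Δ: Δ0=-1/3, Δ1=7/3, Δ2=-1/2
row 1: diag=12, rhs=16; c'=1/4, d'=4/3
row 2: denom=10−3·1/4=37/4; d'=(-17−3·4/3)/(37/4)=-84/37
back: M2=-84/37
back: M1=4/3−1/4·-84/37=211/111
M: M0=0, M1=211/111, M2=-84/37, M3=0
seg 0: a=-2, c=M0/2=0, d=(M1−M0)/(6·3)=211/1998, b=Δ0−h0·(2M0+M1)/6=-95/74
seg 1: a=-3, c=M1/2=211/222, d=(M2−M1)/(6·3)=-463/1998, b=Δ1−h1·(2M1+M2)/6=58/37
seg 2: a=4, c=M2/2=-42/37, d=(M3−M2)/(6·2)=7/37, b=Δ2−h2·(2M2+M3)/6=75/74
t_q=9/2 → seg 1, τ=3/2; S=-3+58/37·τ+211/222·τ²+-463/1998·τ³=419/592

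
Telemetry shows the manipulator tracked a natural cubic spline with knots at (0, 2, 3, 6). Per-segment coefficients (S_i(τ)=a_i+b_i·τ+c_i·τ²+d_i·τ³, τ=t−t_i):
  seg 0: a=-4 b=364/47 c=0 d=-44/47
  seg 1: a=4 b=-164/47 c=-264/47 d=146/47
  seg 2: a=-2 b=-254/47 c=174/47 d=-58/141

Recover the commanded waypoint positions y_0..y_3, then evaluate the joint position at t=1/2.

y_0=-4 y_1=4 y_2=-2 y_3=4
S(1/2) = -23/94

y_0 = S_0(0) = a_0 = -4
y_1 = S_1(0) = a_1 = 4
y_2 = S_2(0) = a_2 = -2
y_3 = S_2(3) = 4
t_q=1/2 is in segment 0 (τ=1/2); S_0(τ)=-23/94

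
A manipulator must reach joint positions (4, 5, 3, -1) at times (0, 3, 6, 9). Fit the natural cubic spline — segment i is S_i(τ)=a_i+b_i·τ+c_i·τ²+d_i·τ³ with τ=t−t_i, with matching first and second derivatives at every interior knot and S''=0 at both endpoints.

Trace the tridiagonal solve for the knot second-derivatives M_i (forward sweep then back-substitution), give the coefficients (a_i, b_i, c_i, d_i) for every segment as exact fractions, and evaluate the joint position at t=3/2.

  seg 0: a=4 b=5/9 c=0 d=-2/81
  seg 1: a=5 b=-1/9 c=-2/9 d=1/81
  seg 2: a=3 b=-10/9 c=-1/9 d=1/81
S(3/2) = 19/4

Δ: Δ0=1/3, Δ1=-2/3, Δ2=-4/3
row 1: diag=12, rhs=-6; c'=1/4, d'=-1/2
row 2: denom=12−3·1/4=45/4; d'=(-4−3·-1/2)/(45/4)=-2/9
back: M2=-2/9
back: M1=-1/2−1/4·-2/9=-4/9
M: M0=0, M1=-4/9, M2=-2/9, M3=0
seg 0: a=4, c=M0/2=0, d=(M1−M0)/(6·3)=-2/81, b=Δ0−h0·(2M0+M1)/6=5/9
seg 1: a=5, c=M1/2=-2/9, d=(M2−M1)/(6·3)=1/81, b=Δ1−h1·(2M1+M2)/6=-1/9
seg 2: a=3, c=M2/2=-1/9, d=(M3−M2)/(6·3)=1/81, b=Δ2−h2·(2M2+M3)/6=-10/9
t_q=3/2 → seg 0, τ=3/2; S=4+5/9·τ+0·τ²+-2/81·τ³=19/4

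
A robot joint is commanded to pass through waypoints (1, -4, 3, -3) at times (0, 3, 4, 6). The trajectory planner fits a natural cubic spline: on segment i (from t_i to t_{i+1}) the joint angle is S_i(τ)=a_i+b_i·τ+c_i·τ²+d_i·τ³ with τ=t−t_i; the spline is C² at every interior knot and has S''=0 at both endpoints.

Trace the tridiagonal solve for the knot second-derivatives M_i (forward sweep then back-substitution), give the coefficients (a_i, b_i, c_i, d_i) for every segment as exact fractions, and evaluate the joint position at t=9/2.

  seg 0: a=1 b=-793/141 c=0 d=62/141
  seg 1: a=-4 b=881/141 c=186/47 d=-452/141
  seg 2: a=3 b=641/141 c=-266/47 d=133/141
S(9/2) = 1495/376

Δ: Δ0=-5/3, Δ1=7, Δ2=-3
row 1: diag=8, rhs=52; c'=1/8, d'=13/2
row 2: denom=6−1·1/8=47/8; d'=(-60−1·13/2)/(47/8)=-532/47
back: M2=-532/47
back: M1=13/2−1/8·-532/47=372/47
M: M0=0, M1=372/47, M2=-532/47, M3=0
seg 0: a=1, c=M0/2=0, d=(M1−M0)/(6·3)=62/141, b=Δ0−h0·(2M0+M1)/6=-793/141
seg 1: a=-4, c=M1/2=186/47, d=(M2−M1)/(6·1)=-452/141, b=Δ1−h1·(2M1+M2)/6=881/141
seg 2: a=3, c=M2/2=-266/47, d=(M3−M2)/(6·2)=133/141, b=Δ2−h2·(2M2+M3)/6=641/141
t_q=9/2 → seg 2, τ=1/2; S=3+641/141·τ+-266/47·τ²+133/141·τ³=1495/376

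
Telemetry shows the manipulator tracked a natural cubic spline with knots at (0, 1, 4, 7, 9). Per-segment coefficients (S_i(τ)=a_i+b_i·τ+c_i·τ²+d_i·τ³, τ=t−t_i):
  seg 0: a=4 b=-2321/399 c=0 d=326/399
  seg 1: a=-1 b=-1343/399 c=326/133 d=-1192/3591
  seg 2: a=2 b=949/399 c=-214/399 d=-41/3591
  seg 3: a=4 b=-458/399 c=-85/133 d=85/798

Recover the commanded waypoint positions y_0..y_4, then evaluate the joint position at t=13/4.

y_0=4 y_1=-1 y_2=2 y_3=4 y_4=0
S(13/4) = 29/532

y_0 = S_0(0) = a_0 = 4
y_1 = S_1(0) = a_1 = -1
y_2 = S_2(0) = a_2 = 2
y_3 = S_3(0) = a_3 = 4
y_4 = S_3(2) = 0
t_q=13/4 is in segment 1 (τ=9/4); S_1(τ)=29/532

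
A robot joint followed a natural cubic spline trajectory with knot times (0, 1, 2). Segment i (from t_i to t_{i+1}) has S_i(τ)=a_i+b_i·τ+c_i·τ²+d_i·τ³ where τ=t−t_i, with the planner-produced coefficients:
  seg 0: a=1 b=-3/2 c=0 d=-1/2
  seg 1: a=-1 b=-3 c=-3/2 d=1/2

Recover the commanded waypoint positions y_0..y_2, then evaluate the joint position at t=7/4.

y_0 = S_0(0) = a_0 = 1
y_1 = S_1(0) = a_1 = -1
y_2 = S_1(1) = -5
t_q=7/4 is in segment 1 (τ=3/4); S_1(τ)=-497/128

y_0=1 y_1=-1 y_2=-5
S(7/4) = -497/128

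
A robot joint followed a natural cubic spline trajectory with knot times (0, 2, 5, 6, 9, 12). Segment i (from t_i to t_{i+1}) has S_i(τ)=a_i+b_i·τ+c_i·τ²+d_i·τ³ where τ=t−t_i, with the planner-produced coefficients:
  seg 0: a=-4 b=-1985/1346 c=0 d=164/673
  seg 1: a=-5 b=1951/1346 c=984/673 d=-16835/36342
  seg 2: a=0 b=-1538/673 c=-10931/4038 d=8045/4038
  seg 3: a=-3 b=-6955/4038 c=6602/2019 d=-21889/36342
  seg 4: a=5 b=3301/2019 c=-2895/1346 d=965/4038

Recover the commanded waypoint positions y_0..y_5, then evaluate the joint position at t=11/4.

y_0 = S_0(0) = a_0 = -4
y_1 = S_1(0) = a_1 = -5
y_2 = S_2(0) = a_2 = 0
y_3 = S_3(0) = a_3 = -3
y_4 = S_4(0) = a_4 = 5
y_5 = S_4(3) = -3
t_q=11/4 is in segment 1 (τ=3/4); S_1(τ)=-283059/86144

y_0=-4 y_1=-5 y_2=0 y_3=-3 y_4=5 y_5=-3
S(11/4) = -283059/86144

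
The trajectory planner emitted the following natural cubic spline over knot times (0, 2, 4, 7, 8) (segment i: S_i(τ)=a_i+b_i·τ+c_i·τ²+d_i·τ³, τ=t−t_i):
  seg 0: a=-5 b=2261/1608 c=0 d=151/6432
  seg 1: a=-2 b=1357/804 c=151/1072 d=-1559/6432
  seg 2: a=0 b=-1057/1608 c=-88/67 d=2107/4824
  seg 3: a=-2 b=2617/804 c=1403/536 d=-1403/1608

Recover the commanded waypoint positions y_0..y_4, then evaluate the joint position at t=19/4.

y_0 = S_0(0) = a_0 = -5
y_1 = S_1(0) = a_1 = -2
y_2 = S_2(0) = a_2 = 0
y_3 = S_3(0) = a_3 = -2
y_4 = S_3(1) = 3
t_q=19/4 is in segment 2 (τ=3/4); S_2(τ)=-35935/34304

y_0=-5 y_1=-2 y_2=0 y_3=-2 y_4=3
S(19/4) = -35935/34304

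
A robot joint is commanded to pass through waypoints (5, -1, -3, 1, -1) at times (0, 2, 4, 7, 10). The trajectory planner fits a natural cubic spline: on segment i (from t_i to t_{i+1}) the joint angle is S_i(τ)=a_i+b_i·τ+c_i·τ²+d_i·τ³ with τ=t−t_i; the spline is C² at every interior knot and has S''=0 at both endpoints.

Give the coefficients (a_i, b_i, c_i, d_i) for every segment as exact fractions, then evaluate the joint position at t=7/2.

  seg 0: a=5 b=-101/30 c=0 d=11/120
  seg 1: a=-1 b=-34/15 c=11/20 d=1/24
  seg 2: a=-3 b=13/30 c=4/5 d=-1/6
  seg 3: a=1 b=11/15 c=-7/10 d=7/90
S(7/2) = -967/320

Δ: Δ0=-3, Δ1=-1, Δ2=4/3, Δ3=-2/3
row 1: diag=8, rhs=12; c'=1/4, d'=3/2
row 2: denom=10−2·1/4=19/2; d'=(14−2·3/2)/(19/2)=22/19
row 3: denom=12−3·6/19=210/19; d'=(-12−3·22/19)/(210/19)=-7/5
back: M3=-7/5
back: M2=22/19−6/19·-7/5=8/5
back: M1=3/2−1/4·8/5=11/10
M: M0=0, M1=11/10, M2=8/5, M3=-7/5, M4=0
seg 0: a=5, c=M0/2=0, d=(M1−M0)/(6·2)=11/120, b=Δ0−h0·(2M0+M1)/6=-101/30
seg 1: a=-1, c=M1/2=11/20, d=(M2−M1)/(6·2)=1/24, b=Δ1−h1·(2M1+M2)/6=-34/15
seg 2: a=-3, c=M2/2=4/5, d=(M3−M2)/(6·3)=-1/6, b=Δ2−h2·(2M2+M3)/6=13/30
seg 3: a=1, c=M3/2=-7/10, d=(M4−M3)/(6·3)=7/90, b=Δ3−h3·(2M3+M4)/6=11/15
t_q=7/2 → seg 1, τ=3/2; S=-1+-34/15·τ+11/20·τ²+1/24·τ³=-967/320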